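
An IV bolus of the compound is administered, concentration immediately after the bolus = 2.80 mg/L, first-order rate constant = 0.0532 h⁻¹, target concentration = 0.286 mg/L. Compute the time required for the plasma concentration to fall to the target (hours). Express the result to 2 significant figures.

43 h

t = ln(C₀ / C) / k = ln(2.800 / 0.286) / 0.05320
  = ln(9.790) / 0.05320 = 2.281 / 0.05320 = 42.88 h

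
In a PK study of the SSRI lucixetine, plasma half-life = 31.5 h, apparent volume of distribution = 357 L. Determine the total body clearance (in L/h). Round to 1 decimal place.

7.9 L/h

k = ln2 / t½ = 0.693147 / 31.5 = 0.02200 h⁻¹
CL = k × Vd = 0.02200 × 357 = 7.854 L/h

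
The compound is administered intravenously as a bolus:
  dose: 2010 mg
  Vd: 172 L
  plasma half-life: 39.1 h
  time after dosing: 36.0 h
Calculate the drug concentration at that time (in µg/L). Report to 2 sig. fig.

6200 µg/L

C₀ = Dose / Vd = 2010 / 172 = 11.69 mg/L
k = ln2 / t½ = 0.693147 / 39.1 = 0.01773 h⁻¹
C = C₀ · e^(−k·t) = 11.69 × e^(−0.01773 × 36.0)
  = 11.69 × 0.5282 = 6.175 mg/L
Convert: 6.175 mg/L × 1000 = 6175 µg/L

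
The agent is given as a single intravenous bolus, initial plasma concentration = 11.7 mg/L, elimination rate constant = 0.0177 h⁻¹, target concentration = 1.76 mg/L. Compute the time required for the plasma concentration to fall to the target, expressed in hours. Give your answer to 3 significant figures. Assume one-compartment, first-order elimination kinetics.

107 h

t = ln(C₀ / C) / k = ln(11.70 / 1.76) / 0.01770
  = ln(6.648) / 0.01770 = 1.894 / 0.01770 = 107.0 h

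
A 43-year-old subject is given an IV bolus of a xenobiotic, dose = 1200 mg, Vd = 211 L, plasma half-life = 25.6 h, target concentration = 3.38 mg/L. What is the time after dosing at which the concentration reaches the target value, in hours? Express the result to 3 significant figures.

C₀ = Dose / Vd = 1200 / 211 = 5.687 mg/L
k = ln2 / t½ = 0.693147 / 25.6 = 0.02708 h⁻¹
t = ln(C₀ / C) / k = ln(5.687 / 3.38) / 0.02708
  = ln(1.683) / 0.02708 = 0.5206 / 0.02708 = 19.22 h

19.2 h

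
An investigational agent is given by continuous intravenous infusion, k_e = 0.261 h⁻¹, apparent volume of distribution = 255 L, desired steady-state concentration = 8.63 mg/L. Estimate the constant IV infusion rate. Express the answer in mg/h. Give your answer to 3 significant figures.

CL = k × Vd = 0.2610 × 255 = 66.56 L/h
At steady state, infusion rate R₀ = Css × CL = 8.63 × 66.56 = 574.4 mg/h

574 mg/h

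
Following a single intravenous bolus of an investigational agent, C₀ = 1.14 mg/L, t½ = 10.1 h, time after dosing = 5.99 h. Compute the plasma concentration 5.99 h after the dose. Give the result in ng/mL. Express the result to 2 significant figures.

760 ng/mL

k = ln2 / t½ = 0.693147 / 10.1 = 0.06863 h⁻¹
C = C₀ · e^(−k·t) = 1.140 × e^(−0.06863 × 5.99)
  = 1.140 × 0.6629 = 0.7557 mg/L
Convert: 0.7557 mg/L × 1000 = 755.7 ng/mL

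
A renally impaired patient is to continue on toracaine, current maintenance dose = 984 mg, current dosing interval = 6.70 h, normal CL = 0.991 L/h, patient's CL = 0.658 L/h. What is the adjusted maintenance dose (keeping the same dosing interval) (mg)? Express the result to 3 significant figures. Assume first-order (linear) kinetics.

653 mg

To keep the same average steady-state level, dosing rate must scale with clearance.
CL ratio = 0.658 / 0.991 = 0.6640
New dose (same interval) = 984 × 0.6640 = 653.4 mg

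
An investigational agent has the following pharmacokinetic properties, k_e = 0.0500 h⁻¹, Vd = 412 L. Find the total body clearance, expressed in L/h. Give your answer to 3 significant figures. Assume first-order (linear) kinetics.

20.6 L/h

CL = k × Vd = 0.0500 × 412 = 20.60 L/h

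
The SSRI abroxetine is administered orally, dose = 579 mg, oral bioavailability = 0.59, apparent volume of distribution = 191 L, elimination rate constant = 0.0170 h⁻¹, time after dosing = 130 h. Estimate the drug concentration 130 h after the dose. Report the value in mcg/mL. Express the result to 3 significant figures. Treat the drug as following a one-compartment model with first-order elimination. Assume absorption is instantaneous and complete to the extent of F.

Amount reaching circulation = F × Dose = 0.59 × 579.0 = 341.6 mg
C₀ = F·Dose / Vd = 341.6 / 191 = 1.788 mg/L
C = C₀ · e^(−k·t) = 1.788 × e^(−0.01700 × 130)
  = 1.788 × 0.1097 = 0.1961 mg/L
(0.1961 mg/L = 0.1961 mcg/mL)

0.196 mcg/mL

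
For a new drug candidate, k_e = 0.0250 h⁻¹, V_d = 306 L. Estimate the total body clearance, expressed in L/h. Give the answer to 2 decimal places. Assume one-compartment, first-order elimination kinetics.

7.65 L/h

CL = k × Vd = 0.0250 × 306 = 7.650 L/h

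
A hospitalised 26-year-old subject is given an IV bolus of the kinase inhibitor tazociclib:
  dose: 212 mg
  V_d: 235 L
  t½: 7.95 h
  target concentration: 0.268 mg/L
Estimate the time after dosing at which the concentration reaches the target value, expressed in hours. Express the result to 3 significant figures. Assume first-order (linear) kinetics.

13.9 h

C₀ = Dose / Vd = 212.0 / 235 = 0.9021 mg/L
k = ln2 / t½ = 0.693147 / 7.95 = 0.08719 h⁻¹
t = ln(C₀ / C) / k = ln(0.9021 / 0.268) / 0.08719
  = ln(3.366) / 0.08719 = 1.214 / 0.08719 = 13.92 h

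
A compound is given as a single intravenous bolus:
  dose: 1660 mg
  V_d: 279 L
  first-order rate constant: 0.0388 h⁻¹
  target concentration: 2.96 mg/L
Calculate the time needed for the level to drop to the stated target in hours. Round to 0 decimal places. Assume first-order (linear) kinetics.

C₀ = Dose / Vd = 1660 / 279 = 5.950 mg/L
t = ln(C₀ / C) / k = ln(5.950 / 2.96) / 0.03880
  = ln(2.010) / 0.03880 = 0.6981 / 0.03880 = 17.99 h

18 h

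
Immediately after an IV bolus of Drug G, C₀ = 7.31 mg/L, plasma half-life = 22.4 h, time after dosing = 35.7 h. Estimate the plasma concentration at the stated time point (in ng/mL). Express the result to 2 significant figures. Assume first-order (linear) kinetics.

k = ln2 / t½ = 0.693147 / 22.4 = 0.03094 h⁻¹
C = C₀ · e^(−k·t) = 7.310 × e^(−0.03094 × 35.7)
  = 7.310 × 0.3314 = 2.423 mg/L
Convert: 2.423 mg/L × 1000 = 2423 ng/mL

2400 ng/mL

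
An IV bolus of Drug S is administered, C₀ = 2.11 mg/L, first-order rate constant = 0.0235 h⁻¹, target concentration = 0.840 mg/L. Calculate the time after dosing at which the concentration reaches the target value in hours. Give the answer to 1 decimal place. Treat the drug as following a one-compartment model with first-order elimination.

t = ln(C₀ / C) / k = ln(2.110 / 0.840) / 0.02350
  = ln(2.512) / 0.02350 = 0.9211 / 0.02350 = 39.20 h

39.2 h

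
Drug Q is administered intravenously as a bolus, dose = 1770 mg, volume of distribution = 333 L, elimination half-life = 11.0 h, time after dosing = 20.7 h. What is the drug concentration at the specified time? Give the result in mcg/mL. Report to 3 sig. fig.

C₀ = Dose / Vd = 1770 / 333 = 5.315 mg/L
k = ln2 / t½ = 0.693147 / 11.0 = 0.06301 h⁻¹
C = C₀ · e^(−k·t) = 5.315 × e^(−0.06301 × 20.7)
  = 5.315 × 0.2714 = 1.442 mg/L
(1.442 mg/L = 1.442 mcg/mL)

1.44 mcg/mL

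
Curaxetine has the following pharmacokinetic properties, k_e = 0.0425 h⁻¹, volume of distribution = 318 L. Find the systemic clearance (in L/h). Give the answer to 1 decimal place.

CL = k × Vd = 0.0425 × 318 = 13.52 L/h

13.5 L/h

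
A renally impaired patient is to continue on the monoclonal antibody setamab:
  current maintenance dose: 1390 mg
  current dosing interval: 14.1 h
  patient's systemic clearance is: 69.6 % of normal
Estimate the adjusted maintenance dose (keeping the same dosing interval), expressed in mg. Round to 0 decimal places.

967 mg

To keep the same average steady-state level, dosing rate must scale with clearance.
CL ratio = 69.6 / 100 = 0.6960
New dose (same interval) = 1390 × 0.6960 = 967.4 mg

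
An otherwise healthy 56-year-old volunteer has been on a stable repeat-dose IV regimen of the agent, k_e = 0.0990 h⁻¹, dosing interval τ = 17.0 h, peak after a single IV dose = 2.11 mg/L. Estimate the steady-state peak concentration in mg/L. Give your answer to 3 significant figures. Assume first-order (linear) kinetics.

e^(−kτ) = e^(−0.09900 × 17.0) = 0.1858
Accumulation ratio R = 1 / (1 − e^(−kτ)) = 1 / (1 − 0.1858) = 1.228
Steady-state peak = C₀ × R = 2.11 × 1.228 = 2.591 mg/L

2.59 mg/L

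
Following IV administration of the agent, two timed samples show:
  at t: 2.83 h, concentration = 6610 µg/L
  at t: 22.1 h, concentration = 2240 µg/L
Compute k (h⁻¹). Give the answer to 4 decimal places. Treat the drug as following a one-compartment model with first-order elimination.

k = ln(C₁/C₂) / (t₂ − t₁) = ln(6610/2240) / (22.1 − 2.83)
  = 1.082 / 19.27 = 0.05615 h⁻¹

0.0562 h⁻¹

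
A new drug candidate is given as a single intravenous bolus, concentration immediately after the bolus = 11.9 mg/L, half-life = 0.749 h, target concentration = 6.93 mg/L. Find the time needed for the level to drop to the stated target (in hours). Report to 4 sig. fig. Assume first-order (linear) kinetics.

0.5842 h

k = ln2 / t½ = 0.693147 / 0.749 = 0.9254 h⁻¹
t = ln(C₀ / C) / k = ln(11.90 / 6.93) / 0.9254
  = ln(1.717) / 0.9254 = 0.5406 / 0.9254 = 0.5842 h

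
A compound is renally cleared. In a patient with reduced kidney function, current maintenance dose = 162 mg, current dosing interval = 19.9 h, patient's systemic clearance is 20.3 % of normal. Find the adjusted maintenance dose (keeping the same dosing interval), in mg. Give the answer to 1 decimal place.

32.9 mg

To keep the same average steady-state level, dosing rate must scale with clearance.
CL ratio = 20.3 / 100 = 0.2030
New dose (same interval) = 162 × 0.2030 = 32.89 mg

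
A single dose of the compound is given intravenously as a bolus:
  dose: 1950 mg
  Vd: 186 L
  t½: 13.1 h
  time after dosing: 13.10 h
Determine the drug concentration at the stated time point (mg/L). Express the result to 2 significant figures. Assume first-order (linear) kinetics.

5.2 mg/L

C₀ = Dose / Vd = 1950 / 186 = 10.48 mg/L
k = ln2 / t½ = 0.693147 / 13.1 = 0.05291 h⁻¹
t / t½ = 13.10 / 13.1 = 1 half-lives
C = C₀ × (1/2)^1 = 10.48 × 0.5000 = 5.240 mg/L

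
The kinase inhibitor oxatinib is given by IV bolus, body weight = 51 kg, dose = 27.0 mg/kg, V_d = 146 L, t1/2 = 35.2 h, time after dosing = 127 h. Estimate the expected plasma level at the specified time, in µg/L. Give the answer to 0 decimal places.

774 µg/L

Total dose = 27.0 × 51 = 1377 mg
C₀ = Dose / Vd = 1377 / 146 = 9.432 mg/L
k = ln2 / t½ = 0.693147 / 35.2 = 0.01969 h⁻¹
C = C₀ · e^(−k·t) = 9.432 × e^(−0.01969 × 127)
  = 9.432 × 0.08203 = 0.7737 mg/L
Convert: 0.7737 mg/L × 1000 = 773.7 µg/L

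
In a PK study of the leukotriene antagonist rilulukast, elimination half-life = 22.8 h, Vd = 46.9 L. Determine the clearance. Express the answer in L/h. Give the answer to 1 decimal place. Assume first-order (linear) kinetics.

k = ln2 / t½ = 0.693147 / 22.8 = 0.03040 h⁻¹
CL = k × Vd = 0.03040 × 46.9 = 1.426 L/h

1.4 L/h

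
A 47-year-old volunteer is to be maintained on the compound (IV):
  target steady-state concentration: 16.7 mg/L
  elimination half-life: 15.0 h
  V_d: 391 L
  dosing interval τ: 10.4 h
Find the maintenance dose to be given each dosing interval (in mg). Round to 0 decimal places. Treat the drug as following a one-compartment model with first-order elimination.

k = ln2 / t½ = 0.693147 / 15.0 = 0.04621 h⁻¹
CL = k × Vd = 0.04621 × 391 = 18.07 L/h
At steady state, Dose/τ = Css × CL.
Dose = Css × CL × τ = 16.7 × 18.07 × 10.4 = 3138 mg

3138 mg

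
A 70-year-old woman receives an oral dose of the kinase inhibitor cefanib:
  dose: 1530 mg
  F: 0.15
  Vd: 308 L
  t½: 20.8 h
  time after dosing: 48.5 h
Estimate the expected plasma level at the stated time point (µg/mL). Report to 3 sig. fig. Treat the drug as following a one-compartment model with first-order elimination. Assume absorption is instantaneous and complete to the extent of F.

0.148 µg/mL

Amount reaching circulation = F × Dose = 0.15 × 1530 = 229.5 mg
C₀ = F·Dose / Vd = 229.5 / 308 = 0.7451 mg/L
k = ln2 / t½ = 0.693147 / 20.8 = 0.03332 h⁻¹
C = C₀ · e^(−k·t) = 0.7451 × e^(−0.03332 × 48.5)
  = 0.7451 × 0.1987 = 0.1481 mg/L
(0.1481 mg/L = 0.1481 µg/mL)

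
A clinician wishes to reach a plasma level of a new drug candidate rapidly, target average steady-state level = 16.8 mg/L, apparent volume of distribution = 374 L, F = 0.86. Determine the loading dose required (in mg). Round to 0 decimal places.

LD = Css × Vd / F = 16.8 × 374 / 0.86 = 7306 mg

7306 mg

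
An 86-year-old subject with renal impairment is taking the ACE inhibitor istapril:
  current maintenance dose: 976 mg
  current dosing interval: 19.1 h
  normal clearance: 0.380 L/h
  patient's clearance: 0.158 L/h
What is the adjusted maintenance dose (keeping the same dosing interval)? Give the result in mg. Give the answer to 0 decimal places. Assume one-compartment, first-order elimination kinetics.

To keep the same average steady-state level, dosing rate must scale with clearance.
CL ratio = 0.158 / 0.380 = 0.4158
New dose (same interval) = 976 × 0.4158 = 405.8 mg

406 mg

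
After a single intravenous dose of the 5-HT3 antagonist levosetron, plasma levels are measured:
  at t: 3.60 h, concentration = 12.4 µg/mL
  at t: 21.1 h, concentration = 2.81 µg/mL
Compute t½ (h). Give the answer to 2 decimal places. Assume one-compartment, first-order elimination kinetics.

8.17 h

k = ln(C₁/C₂) / (t₂ − t₁) = ln(12.4/2.81) / (21.1 − 3.60)
  = 1.485 / 17.50 = 0.08486 h⁻¹
t½ = ln2 / k = 0.693147 / 0.08486 = 8.168 h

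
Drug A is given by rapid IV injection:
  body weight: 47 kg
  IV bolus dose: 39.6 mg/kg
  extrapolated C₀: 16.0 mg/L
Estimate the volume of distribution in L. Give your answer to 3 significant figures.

116 L

Dose = 39.6 × 47 = 1861 mg
Vd = Dose / C₀ = 1861 / 16.0 = 116.3 L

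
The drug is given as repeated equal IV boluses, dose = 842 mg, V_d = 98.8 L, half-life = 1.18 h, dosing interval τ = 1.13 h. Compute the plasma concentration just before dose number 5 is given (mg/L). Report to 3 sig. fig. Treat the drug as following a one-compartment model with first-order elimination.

8.41 mg/L

C₀ per dose = Dose / Vd = 842 / 98.8 = 8.522 mg/L
k = ln2 / t½ = 0.693147 / 1.18 = 0.5874 h⁻¹
Fraction remaining after one interval: r = e^(−kτ) = e^(−0.5874 × 1.13) = 0.5149
Before dose 5, 4 doses have been given (aged 1τ, 2τ, 3τ, 4τ).
C_trough = C₀ × (r + r² + … + r^4) = C₀ × r(1−r^4)/(1−r)
        = 8.522 × 0.5149 × (1 − 0.07029) / (1 − 0.5149) = 8.410 mg/L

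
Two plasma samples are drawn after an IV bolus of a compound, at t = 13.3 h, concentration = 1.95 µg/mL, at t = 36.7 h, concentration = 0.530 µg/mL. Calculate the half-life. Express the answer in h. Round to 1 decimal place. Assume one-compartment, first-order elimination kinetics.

k = ln(C₁/C₂) / (t₂ − t₁) = ln(1.95/0.530) / (36.7 − 13.3)
  = 1.303 / 23.40 = 0.05568 h⁻¹
t½ = ln2 / k = 0.693147 / 0.05568 = 12.45 h

12.5 h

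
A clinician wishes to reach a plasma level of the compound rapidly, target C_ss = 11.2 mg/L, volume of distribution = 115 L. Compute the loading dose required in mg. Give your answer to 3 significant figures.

1290 mg

LD = Css × Vd = 11.2 × 115 = 1288 mg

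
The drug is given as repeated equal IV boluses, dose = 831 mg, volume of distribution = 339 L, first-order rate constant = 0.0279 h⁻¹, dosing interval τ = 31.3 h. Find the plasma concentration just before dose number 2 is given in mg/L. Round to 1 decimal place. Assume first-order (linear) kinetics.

1.0 mg/L

C₀ per dose = Dose / Vd = 831 / 339 = 2.451 mg/L
Fraction remaining after one interval: r = e^(−kτ) = e^(−0.02790 × 31.3) = 0.4176
Before dose 2, 1 dose has been given (aged 1τ).
C_trough = C₀ × r = 2.451 × 0.4176 = 1.024 mg/L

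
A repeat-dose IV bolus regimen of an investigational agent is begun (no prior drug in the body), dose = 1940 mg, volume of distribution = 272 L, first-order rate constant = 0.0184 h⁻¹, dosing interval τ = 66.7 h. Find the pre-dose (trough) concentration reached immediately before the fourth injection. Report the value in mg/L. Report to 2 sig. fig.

C₀ per dose = Dose / Vd = 1940 / 272 = 7.132 mg/L
Fraction remaining after one interval: r = e^(−kτ) = e^(−0.01840 × 66.7) = 0.2931
Before dose 4, 3 doses have been given (aged 1τ, 2τ, 3τ).
C_trough = C₀ × (r + r² + … + r^3) = C₀ × r(1−r^3)/(1−r)
        = 7.132 × 0.2931 × (1 − 0.02518) / (1 − 0.2931) = 2.883 mg/L

2.9 mg/L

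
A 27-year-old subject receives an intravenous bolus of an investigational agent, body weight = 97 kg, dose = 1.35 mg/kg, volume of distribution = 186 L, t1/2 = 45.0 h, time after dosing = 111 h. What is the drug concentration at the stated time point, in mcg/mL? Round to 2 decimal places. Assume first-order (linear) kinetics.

Total dose = 1.35 × 97 = 131.0 mg
C₀ = Dose / Vd = 131.0 / 186 = 0.7043 mg/L
k = ln2 / t½ = 0.693147 / 45.0 = 0.01540 h⁻¹
C = C₀ · e^(−k·t) = 0.7043 × e^(−0.01540 × 111)
  = 0.7043 × 0.1810 = 0.1275 mg/L
(0.1275 mg/L = 0.1275 mcg/mL)

0.13 mcg/mL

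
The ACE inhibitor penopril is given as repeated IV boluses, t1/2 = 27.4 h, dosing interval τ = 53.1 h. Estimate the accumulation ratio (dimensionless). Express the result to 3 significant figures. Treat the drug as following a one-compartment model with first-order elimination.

1.35

k = ln2 / t½ = 0.693147 / 27.4 = 0.02530 h⁻¹
e^(−kτ) = e^(−0.02530 × 53.1) = 0.2609
Accumulation ratio R = 1 / (1 − e^(−kτ)) = 1 / (1 − 0.2609) = 1.353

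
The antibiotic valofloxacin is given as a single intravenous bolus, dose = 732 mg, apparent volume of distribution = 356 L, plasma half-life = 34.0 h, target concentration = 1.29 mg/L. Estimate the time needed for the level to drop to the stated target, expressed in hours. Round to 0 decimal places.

23 h

C₀ = Dose / Vd = 732.0 / 356 = 2.056 mg/L
k = ln2 / t½ = 0.693147 / 34.0 = 0.02039 h⁻¹
t = ln(C₀ / C) / k = ln(2.056 / 1.29) / 0.02039
  = ln(1.594) / 0.02039 = 0.4662 / 0.02039 = 22.86 h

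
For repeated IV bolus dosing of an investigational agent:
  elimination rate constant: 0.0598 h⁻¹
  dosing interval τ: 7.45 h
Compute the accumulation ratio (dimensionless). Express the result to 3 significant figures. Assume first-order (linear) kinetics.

e^(−kτ) = e^(−0.05980 × 7.45) = 0.6405
Accumulation ratio R = 1 / (1 − e^(−kτ)) = 1 / (1 − 0.6405) = 2.782

2.78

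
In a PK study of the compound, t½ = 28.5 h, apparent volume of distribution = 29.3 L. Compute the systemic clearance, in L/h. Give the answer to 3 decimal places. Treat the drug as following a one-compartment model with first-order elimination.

k = ln2 / t½ = 0.693147 / 28.5 = 0.02432 h⁻¹
CL = k × Vd = 0.02432 × 29.3 = 0.7126 L/h

0.713 L/h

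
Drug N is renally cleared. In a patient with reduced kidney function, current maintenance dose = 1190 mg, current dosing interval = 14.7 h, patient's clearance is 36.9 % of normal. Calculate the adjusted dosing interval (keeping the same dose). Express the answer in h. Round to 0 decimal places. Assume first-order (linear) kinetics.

40 h

To keep the same average steady-state level, dosing rate must scale with clearance.
CL ratio = 36.9 / 100 = 0.3690
New interval (same dose) = 14.7 / 0.3690 = 39.84 h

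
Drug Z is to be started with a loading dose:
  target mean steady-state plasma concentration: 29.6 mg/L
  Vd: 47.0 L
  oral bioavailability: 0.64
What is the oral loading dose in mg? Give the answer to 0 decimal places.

2174 mg

LD = Css × Vd / F = 29.6 × 47.0 / 0.64 = 2174 mg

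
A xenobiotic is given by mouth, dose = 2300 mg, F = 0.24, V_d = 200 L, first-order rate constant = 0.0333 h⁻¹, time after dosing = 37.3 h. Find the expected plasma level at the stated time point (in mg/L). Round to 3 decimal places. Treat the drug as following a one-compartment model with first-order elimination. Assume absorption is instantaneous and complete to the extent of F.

0.797 mg/L

Amount reaching circulation = F × Dose = 0.24 × 2300 = 552.0 mg
C₀ = F·Dose / Vd = 552.0 / 200 = 2.760 mg/L
C = C₀ · e^(−k·t) = 2.760 × e^(−0.03330 × 37.3)
  = 2.760 × 0.2888 = 0.7971 mg/L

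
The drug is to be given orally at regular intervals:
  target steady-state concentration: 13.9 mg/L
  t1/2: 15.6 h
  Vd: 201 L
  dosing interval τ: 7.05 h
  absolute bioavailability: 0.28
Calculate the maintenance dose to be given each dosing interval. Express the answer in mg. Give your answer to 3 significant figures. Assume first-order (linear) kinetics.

k = ln2 / t½ = 0.693147 / 15.6 = 0.04443 h⁻¹
CL = k × Vd = 0.04443 × 201 = 8.930 L/h
At steady state, F × (Dose/τ) = Css × CL.
Dose = Css × CL × τ / F = 13.9 × 8.930 × 7.05 / 0.28 = 3125 mg

3130 mg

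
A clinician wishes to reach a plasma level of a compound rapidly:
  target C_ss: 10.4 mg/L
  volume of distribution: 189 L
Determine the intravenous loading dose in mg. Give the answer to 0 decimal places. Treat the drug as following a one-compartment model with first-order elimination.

LD = Css × Vd = 10.4 × 189 = 1966 mg

1966 mg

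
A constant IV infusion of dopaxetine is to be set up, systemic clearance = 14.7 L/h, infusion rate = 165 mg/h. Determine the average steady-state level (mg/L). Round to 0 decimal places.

At steady state Css = R₀ / CL = 165 / 14.70 = 11.22 mg/L

11 mg/L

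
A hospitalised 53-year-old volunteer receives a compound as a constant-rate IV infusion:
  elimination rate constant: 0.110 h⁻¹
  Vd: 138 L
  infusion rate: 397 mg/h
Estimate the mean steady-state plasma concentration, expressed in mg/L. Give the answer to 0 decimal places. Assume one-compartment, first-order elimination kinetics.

26 mg/L

CL = k × Vd = 0.1100 × 138 = 15.18 L/h
At steady state Css = R₀ / CL = 397 / 15.18 = 26.15 mg/L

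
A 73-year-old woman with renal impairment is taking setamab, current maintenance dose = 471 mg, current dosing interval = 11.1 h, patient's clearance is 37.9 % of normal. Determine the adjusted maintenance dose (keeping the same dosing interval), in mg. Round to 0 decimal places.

179 mg

To keep the same average steady-state level, dosing rate must scale with clearance.
CL ratio = 37.9 / 100 = 0.3790
New dose (same interval) = 471 × 0.3790 = 178.5 mg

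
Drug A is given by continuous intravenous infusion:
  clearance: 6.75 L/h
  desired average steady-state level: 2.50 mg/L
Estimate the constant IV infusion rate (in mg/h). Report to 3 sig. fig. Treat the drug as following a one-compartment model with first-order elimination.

16.9 mg/h

At steady state, infusion rate R₀ = Css × CL = 2.50 × 6.750 = 16.88 mg/h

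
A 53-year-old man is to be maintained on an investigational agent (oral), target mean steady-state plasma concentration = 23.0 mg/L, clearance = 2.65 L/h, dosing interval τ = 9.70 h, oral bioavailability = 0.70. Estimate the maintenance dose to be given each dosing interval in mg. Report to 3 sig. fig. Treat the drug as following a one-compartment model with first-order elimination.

At steady state, F × (Dose/τ) = Css × CL.
Dose = Css × CL × τ / F = 23.0 × 2.650 × 9.70 / 0.70 = 844.6 mg

845 mg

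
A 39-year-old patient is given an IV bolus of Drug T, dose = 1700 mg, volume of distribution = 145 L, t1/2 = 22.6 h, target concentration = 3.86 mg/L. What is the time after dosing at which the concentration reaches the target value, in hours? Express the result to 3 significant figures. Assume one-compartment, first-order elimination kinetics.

36.2 h

C₀ = Dose / Vd = 1700 / 145 = 11.72 mg/L
k = ln2 / t½ = 0.693147 / 22.6 = 0.03067 h⁻¹
t = ln(C₀ / C) / k = ln(11.72 / 3.86) / 0.03067
  = ln(3.036) / 0.03067 = 1.111 / 0.03067 = 36.22 h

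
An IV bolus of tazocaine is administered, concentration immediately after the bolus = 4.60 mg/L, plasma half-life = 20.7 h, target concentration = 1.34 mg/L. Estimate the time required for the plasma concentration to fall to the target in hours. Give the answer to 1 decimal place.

36.8 h

k = ln2 / t½ = 0.693147 / 20.7 = 0.03349 h⁻¹
t = ln(C₀ / C) / k = ln(4.600 / 1.34) / 0.03349
  = ln(3.433) / 0.03349 = 1.233 / 0.03349 = 36.82 h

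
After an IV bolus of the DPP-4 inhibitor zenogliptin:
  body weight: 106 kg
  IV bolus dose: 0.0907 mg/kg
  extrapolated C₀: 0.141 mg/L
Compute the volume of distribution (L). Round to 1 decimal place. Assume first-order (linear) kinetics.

Dose = 0.0907 × 106 = 9.614 mg
Vd = Dose / C₀ = 9.614 / 0.141 = 68.18 L

68.2 L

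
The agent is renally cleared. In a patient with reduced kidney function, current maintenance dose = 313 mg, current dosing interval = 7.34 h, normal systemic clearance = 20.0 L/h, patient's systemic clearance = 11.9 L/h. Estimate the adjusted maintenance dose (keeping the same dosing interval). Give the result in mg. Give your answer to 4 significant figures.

To keep the same average steady-state level, dosing rate must scale with clearance.
CL ratio = 11.9 / 20.0 = 0.5950
New dose (same interval) = 313 × 0.5950 = 186.2 mg

186.2 mg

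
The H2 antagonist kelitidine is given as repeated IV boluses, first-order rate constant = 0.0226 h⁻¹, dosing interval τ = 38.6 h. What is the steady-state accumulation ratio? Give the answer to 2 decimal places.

e^(−kτ) = e^(−0.02260 × 38.6) = 0.4180
Accumulation ratio R = 1 / (1 − e^(−kτ)) = 1 / (1 − 0.4180) = 1.718

1.72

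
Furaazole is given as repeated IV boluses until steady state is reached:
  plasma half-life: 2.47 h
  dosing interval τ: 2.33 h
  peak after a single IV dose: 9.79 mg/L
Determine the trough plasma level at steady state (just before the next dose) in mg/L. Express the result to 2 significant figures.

k = ln2 / t½ = 0.693147 / 2.47 = 0.2806 h⁻¹
e^(−kτ) = e^(−0.2806 × 2.33) = 0.5201
Accumulation ratio R = 1 / (1 − e^(−kτ)) = 1 / (1 − 0.5201) = 2.084
Steady-state trough = C₀ × R × e^(−kτ) = 9.79 × 2.084 × 0.5201 = 10.61 mg/L

11 mg/L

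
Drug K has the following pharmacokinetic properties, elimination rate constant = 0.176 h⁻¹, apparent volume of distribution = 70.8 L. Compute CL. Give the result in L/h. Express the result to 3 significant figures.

CL = k × Vd = 0.176 × 70.8 = 12.46 L/h

12.5 L/h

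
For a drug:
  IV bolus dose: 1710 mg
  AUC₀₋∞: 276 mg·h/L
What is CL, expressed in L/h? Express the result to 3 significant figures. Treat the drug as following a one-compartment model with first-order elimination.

CL = Dose / AUC = 1710 / 276 = 6.196 L/h

6.20 L/h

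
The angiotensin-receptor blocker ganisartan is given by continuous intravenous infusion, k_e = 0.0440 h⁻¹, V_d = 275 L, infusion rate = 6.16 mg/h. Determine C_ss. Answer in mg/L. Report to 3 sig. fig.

0.509 mg/L

CL = k × Vd = 0.04400 × 275 = 12.10 L/h
At steady state Css = R₀ / CL = 6.16 / 12.10 = 0.5091 mg/L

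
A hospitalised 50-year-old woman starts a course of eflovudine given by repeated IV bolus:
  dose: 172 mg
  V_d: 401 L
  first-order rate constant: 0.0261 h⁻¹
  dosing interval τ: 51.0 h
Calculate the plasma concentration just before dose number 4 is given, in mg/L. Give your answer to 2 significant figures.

0.15 mg/L

C₀ per dose = Dose / Vd = 172 / 401 = 0.4289 mg/L
Fraction remaining after one interval: r = e^(−kτ) = e^(−0.02610 × 51.0) = 0.2642
Before dose 4, 3 doses have been given (aged 1τ, 2τ, 3τ).
C_trough = C₀ × (r + r² + … + r^3) = C₀ × r(1−r^3)/(1−r)
        = 0.4289 × 0.2642 × (1 − 0.01844) / (1 − 0.2642) = 0.1512 mg/L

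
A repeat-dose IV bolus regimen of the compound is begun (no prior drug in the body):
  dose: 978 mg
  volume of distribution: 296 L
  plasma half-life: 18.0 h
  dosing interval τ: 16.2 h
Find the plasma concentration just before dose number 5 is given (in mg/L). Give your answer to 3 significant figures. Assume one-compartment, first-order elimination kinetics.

C₀ per dose = Dose / Vd = 978 / 296 = 3.304 mg/L
k = ln2 / t½ = 0.693147 / 18.0 = 0.03851 h⁻¹
Fraction remaining after one interval: r = e^(−kτ) = e^(−0.03851 × 16.2) = 0.5359
Before dose 5, 4 doses have been given (aged 1τ, 2τ, 3τ, 4τ).
C_trough = C₀ × (r + r² + … + r^4) = C₀ × r(1−r^4)/(1−r)
        = 3.304 × 0.5359 × (1 − 0.08248) / (1 − 0.5359) = 3.500 mg/L

3.50 mg/L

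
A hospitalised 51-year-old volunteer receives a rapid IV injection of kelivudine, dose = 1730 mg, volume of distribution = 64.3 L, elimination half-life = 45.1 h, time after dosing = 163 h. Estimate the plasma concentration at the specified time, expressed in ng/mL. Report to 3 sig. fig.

C₀ = Dose / Vd = 1730 / 64.3 = 26.91 mg/L
k = ln2 / t½ = 0.693147 / 45.1 = 0.01537 h⁻¹
C = C₀ · e^(−k·t) = 26.91 × e^(−0.01537 × 163)
  = 26.91 × 0.08165 = 2.197 mg/L
Convert: 2.197 mg/L × 1000 = 2197 ng/mL

2200 ng/mL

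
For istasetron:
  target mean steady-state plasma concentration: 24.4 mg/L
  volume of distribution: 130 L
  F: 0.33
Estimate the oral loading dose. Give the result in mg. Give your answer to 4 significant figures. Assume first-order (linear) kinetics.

9612 mg

LD = Css × Vd / F = 24.4 × 130 / 0.33 = 9612 mg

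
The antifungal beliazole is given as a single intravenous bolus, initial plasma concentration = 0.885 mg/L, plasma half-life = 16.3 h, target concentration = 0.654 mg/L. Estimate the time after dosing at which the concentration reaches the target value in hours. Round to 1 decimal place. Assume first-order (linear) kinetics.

7.1 h

k = ln2 / t½ = 0.693147 / 16.3 = 0.04252 h⁻¹
t = ln(C₀ / C) / k = ln(0.8850 / 0.654) / 0.04252
  = ln(1.353) / 0.04252 = 0.3023 / 0.04252 = 7.110 h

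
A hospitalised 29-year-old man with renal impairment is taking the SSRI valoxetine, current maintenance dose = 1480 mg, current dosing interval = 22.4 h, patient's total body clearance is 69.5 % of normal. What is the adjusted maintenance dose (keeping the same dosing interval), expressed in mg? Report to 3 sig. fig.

To keep the same average steady-state level, dosing rate must scale with clearance.
CL ratio = 69.5 / 100 = 0.6950
New dose (same interval) = 1480 × 0.6950 = 1029 mg

1030 mg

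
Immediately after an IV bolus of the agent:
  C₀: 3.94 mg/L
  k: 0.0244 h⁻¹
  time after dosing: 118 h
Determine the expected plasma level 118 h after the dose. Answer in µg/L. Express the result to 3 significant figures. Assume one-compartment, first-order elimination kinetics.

C = C₀ · e^(−k·t) = 3.940 × e^(−0.02440 × 118)
  = 3.940 × 0.05618 = 0.2213 mg/L
Convert: 0.2213 mg/L × 1000 = 221.3 µg/L

221 µg/L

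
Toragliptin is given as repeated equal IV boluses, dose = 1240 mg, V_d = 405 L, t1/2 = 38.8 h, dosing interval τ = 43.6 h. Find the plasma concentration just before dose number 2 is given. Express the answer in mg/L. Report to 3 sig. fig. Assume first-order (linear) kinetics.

C₀ per dose = Dose / Vd = 1240 / 405 = 3.062 mg/L
k = ln2 / t½ = 0.693147 / 38.8 = 0.01786 h⁻¹
Fraction remaining after one interval: r = e^(−kτ) = e^(−0.01786 × 43.6) = 0.4590
Before dose 2, 1 dose has been given (aged 1τ).
C_trough = C₀ × r = 3.062 × 0.4590 = 1.405 mg/L

1.41 mg/L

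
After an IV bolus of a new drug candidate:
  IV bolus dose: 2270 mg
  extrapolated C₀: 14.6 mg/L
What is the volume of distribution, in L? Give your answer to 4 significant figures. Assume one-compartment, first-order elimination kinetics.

155.5 L

Vd = Dose / C₀ = 2270 / 14.6 = 155.5 L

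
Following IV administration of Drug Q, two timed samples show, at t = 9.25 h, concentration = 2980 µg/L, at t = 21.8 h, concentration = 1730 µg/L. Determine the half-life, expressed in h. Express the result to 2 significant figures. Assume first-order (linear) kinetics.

k = ln(C₁/C₂) / (t₂ − t₁) = ln(2980/1730) / (21.8 − 9.25)
  = 0.5438 / 12.55 = 0.04333 h⁻¹
t½ = ln2 / k = 0.693147 / 0.04333 = 16.00 h

16 h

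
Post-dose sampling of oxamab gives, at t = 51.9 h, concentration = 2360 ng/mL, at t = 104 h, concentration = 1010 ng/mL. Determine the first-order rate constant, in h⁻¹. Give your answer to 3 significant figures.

0.0163 h⁻¹

k = ln(C₁/C₂) / (t₂ − t₁) = ln(2360/1010) / (104 − 51.9)
  = 0.8487 / 52.10 = 0.01629 h⁻¹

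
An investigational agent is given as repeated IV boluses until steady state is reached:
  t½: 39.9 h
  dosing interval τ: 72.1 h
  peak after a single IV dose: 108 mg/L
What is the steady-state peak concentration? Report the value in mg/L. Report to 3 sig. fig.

k = ln2 / t½ = 0.693147 / 39.9 = 0.01737 h⁻¹
e^(−kτ) = e^(−0.01737 × 72.1) = 0.2858
Accumulation ratio R = 1 / (1 − e^(−kτ)) = 1 / (1 − 0.2858) = 1.400
Steady-state peak = C₀ × R = 108 × 1.400 = 151.2 mg/L

151 mg/L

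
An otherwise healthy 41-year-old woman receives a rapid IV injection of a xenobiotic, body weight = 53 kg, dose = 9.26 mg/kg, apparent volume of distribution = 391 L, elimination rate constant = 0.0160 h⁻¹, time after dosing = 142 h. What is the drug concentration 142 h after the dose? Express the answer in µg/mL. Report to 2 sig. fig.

Total dose = 9.26 × 53 = 490.8 mg
C₀ = Dose / Vd = 490.8 / 391 = 1.255 mg/L
C = C₀ · e^(−k·t) = 1.255 × e^(−0.01600 × 142)
  = 1.255 × 0.1031 = 0.1294 mg/L
(0.1294 mg/L = 0.1294 µg/mL)

0.13 µg/mL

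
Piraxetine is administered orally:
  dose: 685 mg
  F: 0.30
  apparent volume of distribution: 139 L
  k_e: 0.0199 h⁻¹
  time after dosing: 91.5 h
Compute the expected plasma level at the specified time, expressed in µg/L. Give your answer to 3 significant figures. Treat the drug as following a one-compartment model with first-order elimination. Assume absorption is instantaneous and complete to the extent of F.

Amount reaching circulation = F × Dose = 0.30 × 685.0 = 205.5 mg
C₀ = F·Dose / Vd = 205.5 / 139 = 1.478 mg/L
C = C₀ · e^(−k·t) = 1.478 × e^(−0.01990 × 91.5)
  = 1.478 × 0.1619 = 0.2393 mg/L
Convert: 0.2393 mg/L × 1000 = 239.3 µg/L

239 µg/L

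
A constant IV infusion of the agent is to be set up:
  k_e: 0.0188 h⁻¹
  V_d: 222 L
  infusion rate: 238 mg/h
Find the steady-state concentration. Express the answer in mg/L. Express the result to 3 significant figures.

57.0 mg/L

CL = k × Vd = 0.01880 × 222 = 4.174 L/h
At steady state Css = R₀ / CL = 238 / 4.174 = 57.02 mg/L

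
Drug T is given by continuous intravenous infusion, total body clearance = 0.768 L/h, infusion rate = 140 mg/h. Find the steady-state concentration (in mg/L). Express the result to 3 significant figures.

182 mg/L

At steady state Css = R₀ / CL = 140 / 0.7680 = 182.3 mg/L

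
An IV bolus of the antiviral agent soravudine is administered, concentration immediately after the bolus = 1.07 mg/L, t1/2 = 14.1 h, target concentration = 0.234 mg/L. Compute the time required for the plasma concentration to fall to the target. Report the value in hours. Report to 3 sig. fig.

30.9 h

k = ln2 / t½ = 0.693147 / 14.1 = 0.04916 h⁻¹
t = ln(C₀ / C) / k = ln(1.070 / 0.234) / 0.04916
  = ln(4.573) / 0.04916 = 1.520 / 0.04916 = 30.92 h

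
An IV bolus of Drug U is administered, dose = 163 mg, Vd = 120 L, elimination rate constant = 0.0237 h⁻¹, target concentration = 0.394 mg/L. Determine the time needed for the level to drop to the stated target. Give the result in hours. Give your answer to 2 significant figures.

52 h

C₀ = Dose / Vd = 163.0 / 120 = 1.358 mg/L
t = ln(C₀ / C) / k = ln(1.358 / 0.394) / 0.02370
  = ln(3.447) / 0.02370 = 1.238 / 0.02370 = 52.24 h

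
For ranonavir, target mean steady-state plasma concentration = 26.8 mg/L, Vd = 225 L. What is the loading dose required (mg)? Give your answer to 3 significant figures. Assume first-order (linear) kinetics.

LD = Css × Vd = 26.8 × 225 = 6030 mg

6030 mg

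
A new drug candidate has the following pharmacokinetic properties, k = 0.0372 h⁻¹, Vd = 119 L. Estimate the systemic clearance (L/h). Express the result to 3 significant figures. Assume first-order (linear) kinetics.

4.43 L/h

CL = k × Vd = 0.0372 × 119 = 4.427 L/h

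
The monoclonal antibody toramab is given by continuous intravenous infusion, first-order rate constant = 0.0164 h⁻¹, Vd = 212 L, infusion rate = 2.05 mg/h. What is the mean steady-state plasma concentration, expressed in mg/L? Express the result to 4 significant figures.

0.5896 mg/L

CL = k × Vd = 0.01640 × 212 = 3.477 L/h
At steady state Css = R₀ / CL = 2.05 / 3.477 = 0.5896 mg/L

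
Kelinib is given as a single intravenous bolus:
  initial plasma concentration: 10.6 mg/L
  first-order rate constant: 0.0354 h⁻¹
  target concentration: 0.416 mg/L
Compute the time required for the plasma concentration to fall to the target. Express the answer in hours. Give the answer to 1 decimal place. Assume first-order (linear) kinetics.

91.5 h

t = ln(C₀ / C) / k = ln(10.60 / 0.416) / 0.03540
  = ln(25.48) / 0.03540 = 3.238 / 0.03540 = 91.47 h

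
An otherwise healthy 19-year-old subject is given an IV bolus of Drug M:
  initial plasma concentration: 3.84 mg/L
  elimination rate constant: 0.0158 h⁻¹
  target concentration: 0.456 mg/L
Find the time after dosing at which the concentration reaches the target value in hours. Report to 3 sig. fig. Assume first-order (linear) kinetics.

t = ln(C₀ / C) / k = ln(3.840 / 0.456) / 0.01580
  = ln(8.421) / 0.01580 = 2.131 / 0.01580 = 134.9 h

135 h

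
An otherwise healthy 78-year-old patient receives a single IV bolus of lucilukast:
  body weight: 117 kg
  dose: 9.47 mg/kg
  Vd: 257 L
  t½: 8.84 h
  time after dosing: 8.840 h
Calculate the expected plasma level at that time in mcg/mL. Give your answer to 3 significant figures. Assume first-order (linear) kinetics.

Total dose = 9.47 × 117 = 1108 mg
C₀ = Dose / Vd = 1108 / 257 = 4.311 mg/L
k = ln2 / t½ = 0.693147 / 8.84 = 0.07841 h⁻¹
t / t½ = 8.840 / 8.84 = 1 half-lives
C = C₀ × (1/2)^1 = 4.311 × 0.5000 = 2.156 mg/L
(2.156 mg/L = 2.156 mcg/mL)

2.16 mcg/mL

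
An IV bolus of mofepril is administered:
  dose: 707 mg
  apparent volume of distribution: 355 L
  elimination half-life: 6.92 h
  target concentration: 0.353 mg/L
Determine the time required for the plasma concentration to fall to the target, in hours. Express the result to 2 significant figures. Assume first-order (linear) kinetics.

17 h

C₀ = Dose / Vd = 707.0 / 355 = 1.992 mg/L
k = ln2 / t½ = 0.693147 / 6.92 = 0.1002 h⁻¹
t = ln(C₀ / C) / k = ln(1.992 / 0.353) / 0.1002
  = ln(5.643) / 0.1002 = 1.730 / 0.1002 = 17.27 h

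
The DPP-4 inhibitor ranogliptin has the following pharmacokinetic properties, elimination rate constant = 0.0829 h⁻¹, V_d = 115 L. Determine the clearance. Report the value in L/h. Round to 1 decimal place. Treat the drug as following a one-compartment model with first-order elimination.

9.5 L/h

CL = k × Vd = 0.0829 × 115 = 9.534 L/h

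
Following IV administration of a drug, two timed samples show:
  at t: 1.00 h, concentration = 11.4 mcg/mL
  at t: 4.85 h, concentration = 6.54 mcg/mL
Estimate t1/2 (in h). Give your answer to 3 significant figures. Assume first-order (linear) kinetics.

4.80 h

k = ln(C₁/C₂) / (t₂ − t₁) = ln(11.4/6.54) / (4.85 − 1.00)
  = 0.5557 / 3.850 = 0.1443 h⁻¹
t½ = ln2 / k = 0.693147 / 0.1443 = 4.804 h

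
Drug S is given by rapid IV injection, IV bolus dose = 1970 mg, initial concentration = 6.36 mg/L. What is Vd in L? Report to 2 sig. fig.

Vd = Dose / C₀ = 1970 / 6.36 = 309.7 L

310 L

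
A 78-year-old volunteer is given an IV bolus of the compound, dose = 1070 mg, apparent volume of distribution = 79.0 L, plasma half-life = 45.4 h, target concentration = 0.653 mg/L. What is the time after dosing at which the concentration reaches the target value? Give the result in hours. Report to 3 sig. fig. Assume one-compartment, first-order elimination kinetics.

199 h

C₀ = Dose / Vd = 1070 / 79.0 = 13.54 mg/L
k = ln2 / t½ = 0.693147 / 45.4 = 0.01527 h⁻¹
t = ln(C₀ / C) / k = ln(13.54 / 0.653) / 0.01527
  = ln(20.74) / 0.01527 = 3.032 / 0.01527 = 198.6 h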